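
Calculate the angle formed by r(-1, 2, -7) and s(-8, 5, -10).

r·s = (-1)·(-8) + 2·5 + (-7)·(-10) = 8 + 10 + 70 = 88
|r| = √((-1)² + 2² + (-7)²) = √54 ≈ 7.348
|s| = √((-8)² + 5² + (-10)²) = √189 ≈ 13.75
cos θ = (r·s)/(|r||s|) = 88/(7.348·13.75) ≈ 0.8711
θ = arccos(0.8711) ≈ 29.42°

29.42°


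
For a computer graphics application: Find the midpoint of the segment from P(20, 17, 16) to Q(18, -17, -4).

M = ((x₁+x₂)/2, (y₁+y₂)/2, (z₁+z₂)/2)
  = ((20 + 18)/2, (17 - 17)/2, (16 - 4)/2)
  = (38/2, 0/2, 12/2)
  = (19, 0, 6)

(19, 0, 6)


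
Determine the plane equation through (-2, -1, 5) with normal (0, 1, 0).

The plane through P with normal n = (a, b, c) satisfies n·(r - P) = 0,
i.e. ax + by + cz = a·x₀ + b·y₀ + c·z₀.
d = 0·(-2) + 1·(-1) + 0·5
  = 0 - 1 + 0
  = -1
Equation: y = -1

y = -1


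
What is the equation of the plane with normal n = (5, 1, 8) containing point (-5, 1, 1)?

The plane through P with normal n = (a, b, c) satisfies n·(r - P) = 0,
i.e. ax + by + cz = a·x₀ + b·y₀ + c·z₀.
d = 5·(-5) + 1·1 + 8·1
  = -25 + 1 + 8
  = -16
Equation: 5x + y + 8z = -16

5x + y + 8z = -16


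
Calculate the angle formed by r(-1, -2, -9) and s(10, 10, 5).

r·s = (-1)·10 + (-2)·10 + (-9)·5 = -10 - 20 - 45 = -75
|r| = √((-1)² + (-2)² + (-9)²) = √86 ≈ 9.274
|s| = √(10² + 10² + 5²) = √225 ≈ 15
cos θ = (r·s)/(|r||s|) = -75/(9.274·15) ≈ -0.5392
θ = arccos(-0.5392) ≈ 122.6°

122.6°


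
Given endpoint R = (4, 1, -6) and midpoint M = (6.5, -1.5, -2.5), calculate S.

S = 2M - R
  = (2·6.5 - 4, 2·(-1.5) - 1, 2·(-2.5) - (-6))
  = (13 - 4, -3 - 1, -5 + 6)
  = (9, -4, 1)

(9, -4, 1)


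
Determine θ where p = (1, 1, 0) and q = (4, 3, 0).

p·q = 1·4 + 1·3 + 0·0 = 4 + 3 + 0 = 7
|p| = √(1² + 1² + 0²) = √2 ≈ 1.414
|q| = √(4² + 3² + 0²) = √25 ≈ 5
cos θ = (p·q)/(|p||q|) = 7/(1.414·5) ≈ 0.9899
θ = arccos(0.9899) ≈ 8.13°

8.13°


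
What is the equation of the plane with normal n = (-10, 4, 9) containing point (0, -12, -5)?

The plane through P with normal n = (a, b, c) satisfies n·(r - P) = 0,
i.e. ax + by + cz = a·x₀ + b·y₀ + c·z₀.
d = (-10)·0 + 4·(-12) + 9·(-5)
  = 0 - 48 - 45
  = -93
Equation: -10x + 4y + 9z = -93

-10x + 4y + 9z = -93


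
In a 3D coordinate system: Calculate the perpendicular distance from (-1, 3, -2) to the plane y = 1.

distance = |a·x₀ + b·y₀ + c·z₀ - d| / √(a² + b² + c²)
  = |0·(-1) + 1·3 + 0·(-2) - 1| / √(0² + 1² + 0²)
  = |0 + 3 + 0 - 1| / √(0 + 1 + 0)
  = |2| / √1
  = 2 / 1
  ≈ 2

2


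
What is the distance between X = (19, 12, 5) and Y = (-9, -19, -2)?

d = √[(x₂-x₁)² + (y₂-y₁)² + (z₂-z₁)²]
  = √[(-28)² + (-31)² + (-7)²]
  = √[784 + 961 + 49]
  = √1794
  ≈ 42.36

42.36


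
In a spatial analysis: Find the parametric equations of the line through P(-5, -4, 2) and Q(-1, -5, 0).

Direction vector d = Q - P = (-1 + 5, -5 + 4, 0 - 2) = (4, -1, -2)
Parametric form r = P + t·d:
x = -5 + 4t, y = -4 - t, z = 2 - 2t

x = -5 + 4t, y = -4 - t, z = 2 - 2t


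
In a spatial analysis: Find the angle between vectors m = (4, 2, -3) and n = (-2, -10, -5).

m·n = 4·(-2) + 2·(-10) + (-3)·(-5) = -8 - 20 + 15 = -13
|m| = √(4² + 2² + (-3)²) = √29 ≈ 5.385
|n| = √((-2)² + (-10)² + (-5)²) = √129 ≈ 11.36
cos θ = (m·n)/(|m||n|) = -13/(5.385·11.36) ≈ -0.2125
θ = arccos(-0.2125) ≈ 102.3°

102.3°


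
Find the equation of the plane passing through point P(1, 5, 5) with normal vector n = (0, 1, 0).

The plane through P with normal n = (a, b, c) satisfies n·(r - P) = 0,
i.e. ax + by + cz = a·x₀ + b·y₀ + c·z₀.
d = 0·1 + 1·5 + 0·5
  = 0 + 5 + 0
  = 5
Equation: y = 5

y = 5


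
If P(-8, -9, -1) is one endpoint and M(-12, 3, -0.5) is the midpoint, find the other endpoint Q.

Q = 2M - P
  = (2·(-12) - (-8), 2·3 - (-9), 2·(-0.5) - (-1))
  = (-24 + 8, 6 + 9, -1 + 1)
  = (-16, 15, 0)

(-16, 15, 0)


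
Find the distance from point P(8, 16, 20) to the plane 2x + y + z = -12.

distance = |a·x₀ + b·y₀ + c·z₀ - d| / √(a² + b² + c²)
  = |2·8 + 1·16 + 1·20 - (-12)| / √(2² + 1² + 1²)
  = |16 + 16 + 20 + 12| / √(4 + 1 + 1)
  = |64| / √6
  = 64 / 2.449
  ≈ 26.13

26.13


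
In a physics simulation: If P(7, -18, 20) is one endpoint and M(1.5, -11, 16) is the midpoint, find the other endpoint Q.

Q = 2M - P
  = (2·1.5 - 7, 2·(-11) - (-18), 2·16 - 20)
  = (3 - 7, -22 + 18, 32 - 20)
  = (-4, -4, 12)

(-4, -4, 12)


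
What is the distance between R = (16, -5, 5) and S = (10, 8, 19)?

d = √[(x₂-x₁)² + (y₂-y₁)² + (z₂-z₁)²]
  = √[(-6)² + 13² + 14²]
  = √[36 + 169 + 196]
  = √401
  ≈ 20.02

20.02


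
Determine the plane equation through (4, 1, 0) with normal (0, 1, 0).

The plane through P with normal n = (a, b, c) satisfies n·(r - P) = 0,
i.e. ax + by + cz = a·x₀ + b·y₀ + c·z₀.
d = 0·4 + 1·1 + 0·0
  = 0 + 1 + 0
  = 1
Equation: y = 1

y = 1


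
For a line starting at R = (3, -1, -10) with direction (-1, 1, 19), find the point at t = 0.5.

P(t) = R + t·d
  = (3 + (-1)·0.5, -1 + 1·0.5, -10 + 19·0.5)
  = (3 - 0.5, -1 + 0.5, -10 + 9.5)
  = (2.5, -0.5, -0.5)

(2.5, -0.5, -0.5)


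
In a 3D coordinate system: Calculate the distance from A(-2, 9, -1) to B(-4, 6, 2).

d = √[(x₂-x₁)² + (y₂-y₁)² + (z₂-z₁)²]
  = √[(-2)² + (-3)² + 3²]
  = √[4 + 9 + 9]
  = √22
  ≈ 4.69

4.69


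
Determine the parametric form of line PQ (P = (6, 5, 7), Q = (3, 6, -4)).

Direction vector d = Q - P = (3 - 6, 6 - 5, -4 - 7) = (-3, 1, -11)
Parametric form r = P + t·d:
x = 6 - 3t, y = 5 + t, z = 7 - 11t

x = 6 - 3t, y = 5 + t, z = 7 - 11t


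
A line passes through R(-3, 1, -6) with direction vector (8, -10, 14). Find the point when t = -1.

P(t) = R + t·d
  = (-3 + 8·(-1), 1 + (-10)·(-1), -6 + 14·(-1))
  = (-3 - 8, 1 + 10, -6 - 14)
  = (-11, 11, -20)

(-11, 11, -20)


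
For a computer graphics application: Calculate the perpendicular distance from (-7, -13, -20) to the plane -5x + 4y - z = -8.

distance = |a·x₀ + b·y₀ + c·z₀ - d| / √(a² + b² + c²)
  = |(-5)·(-7) + 4·(-13) + (-1)·(-20) - (-8)| / √((-5)² + 4² + (-1)²)
  = |35 - 52 + 20 + 8| / √(25 + 16 + 1)
  = |11| / √42
  = 11 / 6.481
  ≈ 1.697

1.697


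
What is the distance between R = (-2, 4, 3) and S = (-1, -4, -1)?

d = √[(x₂-x₁)² + (y₂-y₁)² + (z₂-z₁)²]
  = √[1² + (-8)² + (-4)²]
  = √[1 + 64 + 16]
  = √81
  ≈ 9

9


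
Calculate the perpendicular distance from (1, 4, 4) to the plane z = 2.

distance = |a·x₀ + b·y₀ + c·z₀ - d| / √(a² + b² + c²)
  = |0·1 + 0·4 + 1·4 - 2| / √(0² + 0² + 1²)
  = |0 + 0 + 4 - 2| / √(0 + 0 + 1)
  = |2| / √1
  = 2 / 1
  ≈ 2

2


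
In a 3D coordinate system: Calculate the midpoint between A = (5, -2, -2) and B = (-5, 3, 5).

M = ((x₁+x₂)/2, (y₁+y₂)/2, (z₁+z₂)/2)
  = ((5 - 5)/2, (-2 + 3)/2, (-2 + 5)/2)
  = (0/2, 1/2, 3/2)
  = (0, 0.5, 1.5)

(0, 0.5, 1.5)


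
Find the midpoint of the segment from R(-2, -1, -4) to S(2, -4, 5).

M = ((x₁+x₂)/2, (y₁+y₂)/2, (z₁+z₂)/2)
  = ((-2 + 2)/2, (-1 - 4)/2, (-4 + 5)/2)
  = (0/2, -5/2, 1/2)
  = (0, -2.5, 0.5)

(0, -2.5, 0.5)


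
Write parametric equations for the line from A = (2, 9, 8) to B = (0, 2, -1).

Direction vector d = B - A = (0 - 2, 2 - 9, -1 - 8) = (-2, -7, -9)
Parametric form r = A + t·d:
x = 2 - 2t, y = 9 - 7t, z = 8 - 9t

x = 2 - 2t, y = 9 - 7t, z = 8 - 9t


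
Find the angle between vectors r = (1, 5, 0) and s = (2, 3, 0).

r·s = 1·2 + 5·3 + 0·0 = 2 + 15 + 0 = 17
|r| = √(1² + 5² + 0²) = √26 ≈ 5.099
|s| = √(2² + 3² + 0²) = √13 ≈ 3.606
cos θ = (r·s)/(|r||s|) = 17/(5.099·3.606) ≈ 0.9247
θ = arccos(0.9247) ≈ 22.38°

22.38°


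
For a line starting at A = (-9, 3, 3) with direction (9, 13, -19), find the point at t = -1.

P(t) = A + t·d
  = (-9 + 9·(-1), 3 + 13·(-1), 3 + (-19)·(-1))
  = (-9 - 9, 3 - 13, 3 + 19)
  = (-18, -10, 22)

(-18, -10, 22)


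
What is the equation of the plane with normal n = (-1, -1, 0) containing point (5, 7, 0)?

The plane through P with normal n = (a, b, c) satisfies n·(r - P) = 0,
i.e. ax + by + cz = a·x₀ + b·y₀ + c·z₀.
d = (-1)·5 + (-1)·7 + 0·0
  = -5 - 7 + 0
  = -12
Equation: -x - y = -12

-x - y = -12


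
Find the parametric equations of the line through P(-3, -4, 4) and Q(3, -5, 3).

Direction vector d = Q - P = (3 + 3, -5 + 4, 3 - 4) = (6, -1, -1)
Parametric form r = P + t·d:
x = -3 + 6t, y = -4 - t, z = 4 - t

x = -3 + 6t, y = -4 - t, z = 4 - t


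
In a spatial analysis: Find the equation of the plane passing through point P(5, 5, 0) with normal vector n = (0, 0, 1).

The plane through P with normal n = (a, b, c) satisfies n·(r - P) = 0,
i.e. ax + by + cz = a·x₀ + b·y₀ + c·z₀.
d = 0·5 + 0·5 + 1·0
  = 0 + 0 + 0
  = 0
Equation: z = 0

z = 0


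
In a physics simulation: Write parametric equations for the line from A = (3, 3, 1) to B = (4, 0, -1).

Direction vector d = B - A = (4 - 3, 0 - 3, -1 - 1) = (1, -3, -2)
Parametric form r = A + t·d:
x = 3 + t, y = 3 - 3t, z = 1 - 2t

x = 3 + t, y = 3 - 3t, z = 1 - 2t


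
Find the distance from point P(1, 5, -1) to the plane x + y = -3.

distance = |a·x₀ + b·y₀ + c·z₀ - d| / √(a² + b² + c²)
  = |1·1 + 1·5 + 0·(-1) - (-3)| / √(1² + 1² + 0²)
  = |1 + 5 + 0 + 3| / √(1 + 1 + 0)
  = |9| / √2
  = 9 / 1.414
  ≈ 6.364

6.364


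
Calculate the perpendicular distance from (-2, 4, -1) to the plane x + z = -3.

distance = |a·x₀ + b·y₀ + c·z₀ - d| / √(a² + b² + c²)
  = |1·(-2) + 0·4 + 1·(-1) - (-3)| / √(1² + 0² + 1²)
  = |-2 + 0 - 1 + 3| / √(1 + 0 + 1)
  = |0| / √2
  = 0 / 1.414
  ≈ 0

0


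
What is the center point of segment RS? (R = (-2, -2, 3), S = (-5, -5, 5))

M = ((x₁+x₂)/2, (y₁+y₂)/2, (z₁+z₂)/2)
  = ((-2 - 5)/2, (-2 - 5)/2, (3 + 5)/2)
  = (-7/2, -7/2, 8/2)
  = (-3.5, -3.5, 4)

(-3.5, -3.5, 4)


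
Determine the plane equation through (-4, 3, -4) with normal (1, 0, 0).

The plane through P with normal n = (a, b, c) satisfies n·(r - P) = 0,
i.e. ax + by + cz = a·x₀ + b·y₀ + c·z₀.
d = 1·(-4) + 0·3 + 0·(-4)
  = -4 + 0 + 0
  = -4
Equation: x = -4

x = -4


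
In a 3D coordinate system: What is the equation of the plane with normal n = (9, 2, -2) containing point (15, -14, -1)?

The plane through P with normal n = (a, b, c) satisfies n·(r - P) = 0,
i.e. ax + by + cz = a·x₀ + b·y₀ + c·z₀.
d = 9·15 + 2·(-14) + (-2)·(-1)
  = 135 - 28 + 2
  = 109
Equation: 9x + 2y - 2z = 109

9x + 2y - 2z = 109


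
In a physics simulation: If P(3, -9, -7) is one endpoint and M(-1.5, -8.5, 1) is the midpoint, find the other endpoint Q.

Q = 2M - P
  = (2·(-1.5) - 3, 2·(-8.5) - (-9), 2·1 - (-7))
  = (-3 - 3, -17 + 9, 2 + 7)
  = (-6, -8, 9)

(-6, -8, 9)


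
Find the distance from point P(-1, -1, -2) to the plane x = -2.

distance = |a·x₀ + b·y₀ + c·z₀ - d| / √(a² + b² + c²)
  = |1·(-1) + 0·(-1) + 0·(-2) - (-2)| / √(1² + 0² + 0²)
  = |-1 + 0 + 0 + 2| / √(1 + 0 + 0)
  = |1| / √1
  = 1 / 1
  ≈ 1

1


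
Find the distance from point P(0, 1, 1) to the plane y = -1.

distance = |a·x₀ + b·y₀ + c·z₀ - d| / √(a² + b² + c²)
  = |0·0 + 1·1 + 0·1 - (-1)| / √(0² + 1² + 0²)
  = |0 + 1 + 0 + 1| / √(0 + 1 + 0)
  = |2| / √1
  = 2 / 1
  ≈ 2

2


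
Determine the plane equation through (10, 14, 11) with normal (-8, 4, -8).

The plane through P with normal n = (a, b, c) satisfies n·(r - P) = 0,
i.e. ax + by + cz = a·x₀ + b·y₀ + c·z₀.
d = (-8)·10 + 4·14 + (-8)·11
  = -80 + 56 - 88
  = -112
Equation: -8x + 4y - 8z = -112

-8x + 4y - 8z = -112


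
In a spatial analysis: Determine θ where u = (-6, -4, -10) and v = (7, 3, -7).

u·v = (-6)·7 + (-4)·3 + (-10)·(-7) = -42 - 12 + 70 = 16
|u| = √((-6)² + (-4)² + (-10)²) = √152 ≈ 12.33
|v| = √(7² + 3² + (-7)²) = √107 ≈ 10.34
cos θ = (u·v)/(|u||v|) = 16/(12.33·10.34) ≈ 0.1255
θ = arccos(0.1255) ≈ 82.79°

82.79°


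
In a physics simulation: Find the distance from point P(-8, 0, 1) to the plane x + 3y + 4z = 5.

distance = |a·x₀ + b·y₀ + c·z₀ - d| / √(a² + b² + c²)
  = |1·(-8) + 3·0 + 4·1 - 5| / √(1² + 3² + 4²)
  = |-8 + 0 + 4 - 5| / √(1 + 9 + 16)
  = |-9| / √26
  = 9 / 5.099
  ≈ 1.765

1.765


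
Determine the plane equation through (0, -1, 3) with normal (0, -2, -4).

The plane through P with normal n = (a, b, c) satisfies n·(r - P) = 0,
i.e. ax + by + cz = a·x₀ + b·y₀ + c·z₀.
d = 0·0 + (-2)·(-1) + (-4)·3
  = 0 + 2 - 12
  = -10
Equation: -2y - 4z = -10

-2y - 4z = -10


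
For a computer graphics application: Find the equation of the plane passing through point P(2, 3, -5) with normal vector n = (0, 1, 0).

The plane through P with normal n = (a, b, c) satisfies n·(r - P) = 0,
i.e. ax + by + cz = a·x₀ + b·y₀ + c·z₀.
d = 0·2 + 1·3 + 0·(-5)
  = 0 + 3 + 0
  = 3
Equation: y = 3

y = 3


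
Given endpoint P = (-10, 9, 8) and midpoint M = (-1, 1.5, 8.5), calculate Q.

Q = 2M - P
  = (2·(-1) - (-10), 2·1.5 - 9, 2·8.5 - 8)
  = (-2 + 10, 3 - 9, 17 - 8)
  = (8, -6, 9)

(8, -6, 9)


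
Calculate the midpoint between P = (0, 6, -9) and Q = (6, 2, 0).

M = ((x₁+x₂)/2, (y₁+y₂)/2, (z₁+z₂)/2)
  = ((0 + 6)/2, (6 + 2)/2, (-9 + 0)/2)
  = (6/2, 8/2, -9/2)
  = (3, 4, -4.5)

(3, 4, -4.5)


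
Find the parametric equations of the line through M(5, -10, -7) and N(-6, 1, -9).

Direction vector d = N - M = (-6 - 5, 1 + 10, -9 + 7) = (-11, 11, -2)
Parametric form r = M + t·d:
x = 5 - 11t, y = -10 + 11t, z = -7 - 2t

x = 5 - 11t, y = -10 + 11t, z = -7 - 2t


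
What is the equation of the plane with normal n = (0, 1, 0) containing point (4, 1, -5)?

The plane through P with normal n = (a, b, c) satisfies n·(r - P) = 0,
i.e. ax + by + cz = a·x₀ + b·y₀ + c·z₀.
d = 0·4 + 1·1 + 0·(-5)
  = 0 + 1 + 0
  = 1
Equation: y = 1

y = 1


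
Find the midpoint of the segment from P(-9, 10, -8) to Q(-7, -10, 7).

M = ((x₁+x₂)/2, (y₁+y₂)/2, (z₁+z₂)/2)
  = ((-9 - 7)/2, (10 - 10)/2, (-8 + 7)/2)
  = (-16/2, 0/2, -1/2)
  = (-8, 0, -0.5)

(-8, 0, -0.5)


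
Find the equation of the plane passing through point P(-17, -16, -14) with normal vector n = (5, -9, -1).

The plane through P with normal n = (a, b, c) satisfies n·(r - P) = 0,
i.e. ax + by + cz = a·x₀ + b·y₀ + c·z₀.
d = 5·(-17) + (-9)·(-16) + (-1)·(-14)
  = -85 + 144 + 14
  = 73
Equation: 5x - 9y - z = 73

5x - 9y - z = 73


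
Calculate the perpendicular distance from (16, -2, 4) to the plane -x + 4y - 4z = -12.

distance = |a·x₀ + b·y₀ + c·z₀ - d| / √(a² + b² + c²)
  = |(-1)·16 + 4·(-2) + (-4)·4 - (-12)| / √((-1)² + 4² + (-4)²)
  = |-16 - 8 - 16 + 12| / √(1 + 16 + 16)
  = |-28| / √33
  = 28 / 5.745
  ≈ 4.874

4.874


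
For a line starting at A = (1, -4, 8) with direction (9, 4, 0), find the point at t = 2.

P(t) = A + t·d
  = (1 + 9·2, -4 + 4·2, 8 + 0·2)
  = (1 + 18, -4 + 8, 8 + 0)
  = (19, 4, 8)

(19, 4, 8)


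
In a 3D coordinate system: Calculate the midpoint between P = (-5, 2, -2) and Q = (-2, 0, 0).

M = ((x₁+x₂)/2, (y₁+y₂)/2, (z₁+z₂)/2)
  = ((-5 - 2)/2, (2 + 0)/2, (-2 + 0)/2)
  = (-7/2, 2/2, -2/2)
  = (-3.5, 1, -1)

(-3.5, 1, -1)


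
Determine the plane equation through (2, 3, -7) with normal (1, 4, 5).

The plane through P with normal n = (a, b, c) satisfies n·(r - P) = 0,
i.e. ax + by + cz = a·x₀ + b·y₀ + c·z₀.
d = 1·2 + 4·3 + 5·(-7)
  = 2 + 12 - 35
  = -21
Equation: x + 4y + 5z = -21

x + 4y + 5z = -21


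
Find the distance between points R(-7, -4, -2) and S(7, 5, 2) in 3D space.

d = √[(x₂-x₁)² + (y₂-y₁)² + (z₂-z₁)²]
  = √[14² + 9² + 4²]
  = √[196 + 81 + 16]
  = √293
  ≈ 17.12

17.12


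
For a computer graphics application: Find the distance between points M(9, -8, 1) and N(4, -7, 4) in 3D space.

d = √[(x₂-x₁)² + (y₂-y₁)² + (z₂-z₁)²]
  = √[(-5)² + 1² + 3²]
  = √[25 + 1 + 9]
  = √35
  ≈ 5.916

5.916


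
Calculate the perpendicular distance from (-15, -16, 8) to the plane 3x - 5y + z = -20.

distance = |a·x₀ + b·y₀ + c·z₀ - d| / √(a² + b² + c²)
  = |3·(-15) + (-5)·(-16) + 1·8 - (-20)| / √(3² + (-5)² + 1²)
  = |-45 + 80 + 8 + 20| / √(9 + 25 + 1)
  = |63| / √35
  = 63 / 5.916
  ≈ 10.65

10.65


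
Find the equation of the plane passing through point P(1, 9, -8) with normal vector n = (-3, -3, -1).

The plane through P with normal n = (a, b, c) satisfies n·(r - P) = 0,
i.e. ax + by + cz = a·x₀ + b·y₀ + c·z₀.
d = (-3)·1 + (-3)·9 + (-1)·(-8)
  = -3 - 27 + 8
  = -22
Equation: -3x - 3y - z = -22

-3x - 3y - z = -22


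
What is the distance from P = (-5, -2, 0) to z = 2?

distance = |a·x₀ + b·y₀ + c·z₀ - d| / √(a² + b² + c²)
  = |0·(-5) + 0·(-2) + 1·0 - 2| / √(0² + 0² + 1²)
  = |0 + 0 + 0 - 2| / √(0 + 0 + 1)
  = |-2| / √1
  = 2 / 1
  ≈ 2

2


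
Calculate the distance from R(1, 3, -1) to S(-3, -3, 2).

d = √[(x₂-x₁)² + (y₂-y₁)² + (z₂-z₁)²]
  = √[(-4)² + (-6)² + 3²]
  = √[16 + 36 + 9]
  = √61
  ≈ 7.81

7.81


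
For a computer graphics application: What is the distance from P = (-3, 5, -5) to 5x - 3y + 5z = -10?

distance = |a·x₀ + b·y₀ + c·z₀ - d| / √(a² + b² + c²)
  = |5·(-3) + (-3)·5 + 5·(-5) - (-10)| / √(5² + (-3)² + 5²)
  = |-15 - 15 - 25 + 10| / √(25 + 9 + 25)
  = |-45| / √59
  = 45 / 7.681
  ≈ 5.859

5.859


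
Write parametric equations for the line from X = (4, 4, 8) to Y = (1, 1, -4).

Direction vector d = Y - X = (1 - 4, 1 - 4, -4 - 8) = (-3, -3, -12)
Parametric form r = X + t·d:
x = 4 - 3t, y = 4 - 3t, z = 8 - 12t

x = 4 - 3t, y = 4 - 3t, z = 8 - 12t


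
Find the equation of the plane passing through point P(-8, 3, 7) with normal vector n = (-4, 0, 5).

The plane through P with normal n = (a, b, c) satisfies n·(r - P) = 0,
i.e. ax + by + cz = a·x₀ + b·y₀ + c·z₀.
d = (-4)·(-8) + 0·3 + 5·7
  = 32 + 0 + 35
  = 67
Equation: -4x + 5z = 67

-4x + 5z = 67


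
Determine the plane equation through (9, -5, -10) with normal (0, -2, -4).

The plane through P with normal n = (a, b, c) satisfies n·(r - P) = 0,
i.e. ax + by + cz = a·x₀ + b·y₀ + c·z₀.
d = 0·9 + (-2)·(-5) + (-4)·(-10)
  = 0 + 10 + 40
  = 50
Equation: -2y - 4z = 50

-2y - 4z = 50


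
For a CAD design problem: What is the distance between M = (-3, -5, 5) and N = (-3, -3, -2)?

d = √[(x₂-x₁)² + (y₂-y₁)² + (z₂-z₁)²]
  = √[0² + 2² + (-7)²]
  = √[0 + 4 + 49]
  = √53
  ≈ 7.28

7.28


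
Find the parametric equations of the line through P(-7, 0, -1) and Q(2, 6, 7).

Direction vector d = Q - P = (2 + 7, 6 + 0, 7 + 1) = (9, 6, 8)
Parametric form r = P + t·d:
x = -7 + 9t, y = 0 + 6t, z = -1 + 8t

x = -7 + 9t, y = 0 + 6t, z = -1 + 8t


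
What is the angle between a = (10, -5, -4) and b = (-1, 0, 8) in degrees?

a·b = 10·(-1) + (-5)·0 + (-4)·8 = -10 + 0 - 32 = -42
|a| = √(10² + (-5)² + (-4)²) = √141 ≈ 11.87
|b| = √((-1)² + 0² + 8²) = √65 ≈ 8.062
cos θ = (a·b)/(|a||b|) = -42/(11.87·8.062) ≈ -0.4387
θ = arccos(-0.4387) ≈ 116°

116°


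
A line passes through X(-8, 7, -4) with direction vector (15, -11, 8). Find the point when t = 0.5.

P(t) = X + t·d
  = (-8 + 15·0.5, 7 + (-11)·0.5, -4 + 8·0.5)
  = (-8 + 7.5, 7 - 5.5, -4 + 4)
  = (-0.5, 1.5, 0)

(-0.5, 1.5, 0)


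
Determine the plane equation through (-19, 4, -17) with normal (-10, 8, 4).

The plane through P with normal n = (a, b, c) satisfies n·(r - P) = 0,
i.e. ax + by + cz = a·x₀ + b·y₀ + c·z₀.
d = (-10)·(-19) + 8·4 + 4·(-17)
  = 190 + 32 - 68
  = 154
Equation: -10x + 8y + 4z = 154

-10x + 8y + 4z = 154


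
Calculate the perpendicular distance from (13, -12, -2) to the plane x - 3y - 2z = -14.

distance = |a·x₀ + b·y₀ + c·z₀ - d| / √(a² + b² + c²)
  = |1·13 + (-3)·(-12) + (-2)·(-2) - (-14)| / √(1² + (-3)² + (-2)²)
  = |13 + 36 + 4 + 14| / √(1 + 9 + 4)
  = |67| / √14
  = 67 / 3.742
  ≈ 17.91

17.91


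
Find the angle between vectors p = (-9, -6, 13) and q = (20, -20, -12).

p·q = (-9)·20 + (-6)·(-20) + 13·(-12) = -180 + 120 - 156 = -216
|p| = √((-9)² + (-6)² + 13²) = √286 ≈ 16.91
|q| = √(20² + (-20)² + (-12)²) = √944 ≈ 30.72
cos θ = (p·q)/(|p||q|) = -216/(16.91·30.72) ≈ -0.4157
θ = arccos(-0.4157) ≈ 114.6°

114.6°


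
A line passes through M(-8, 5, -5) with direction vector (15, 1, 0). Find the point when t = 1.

P(t) = M + t·d
  = (-8 + 15·1, 5 + 1·1, -5 + 0·1)
  = (-8 + 15, 5 + 1, -5 + 0)
  = (7, 6, -5)

(7, 6, -5)


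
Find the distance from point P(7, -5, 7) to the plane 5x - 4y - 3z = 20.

distance = |a·x₀ + b·y₀ + c·z₀ - d| / √(a² + b² + c²)
  = |5·7 + (-4)·(-5) + (-3)·7 - 20| / √(5² + (-4)² + (-3)²)
  = |35 + 20 - 21 - 20| / √(25 + 16 + 9)
  = |14| / √50
  = 14 / 7.071
  ≈ 1.98

1.98


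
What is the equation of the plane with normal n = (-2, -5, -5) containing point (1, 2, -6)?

The plane through P with normal n = (a, b, c) satisfies n·(r - P) = 0,
i.e. ax + by + cz = a·x₀ + b·y₀ + c·z₀.
d = (-2)·1 + (-5)·2 + (-5)·(-6)
  = -2 - 10 + 30
  = 18
Equation: -2x - 5y - 5z = 18

-2x - 5y - 5z = 18


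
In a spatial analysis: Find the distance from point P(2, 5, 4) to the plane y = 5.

distance = |a·x₀ + b·y₀ + c·z₀ - d| / √(a² + b² + c²)
  = |0·2 + 1·5 + 0·4 - 5| / √(0² + 1² + 0²)
  = |0 + 5 + 0 - 5| / √(0 + 1 + 0)
  = |0| / √1
  = 0 / 1
  ≈ 0

0


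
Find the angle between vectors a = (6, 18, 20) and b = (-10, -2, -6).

a·b = 6·(-10) + 18·(-2) + 20·(-6) = -60 - 36 - 120 = -216
|a| = √(6² + 18² + 20²) = √760 ≈ 27.57
|b| = √((-10)² + (-2)² + (-6)²) = √140 ≈ 11.83
cos θ = (a·b)/(|a||b|) = -216/(27.57·11.83) ≈ -0.6622
θ = arccos(-0.6622) ≈ 131.5°

131.5°


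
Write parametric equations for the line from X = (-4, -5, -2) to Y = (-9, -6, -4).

Direction vector d = Y - X = (-9 + 4, -6 + 5, -4 + 2) = (-5, -1, -2)
Parametric form r = X + t·d:
x = -4 - 5t, y = -5 - t, z = -2 - 2t

x = -4 - 5t, y = -5 - t, z = -2 - 2t


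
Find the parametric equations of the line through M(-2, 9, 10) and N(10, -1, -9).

Direction vector d = N - M = (10 + 2, -1 - 9, -9 - 10) = (12, -10, -19)
Parametric form r = M + t·d:
x = -2 + 12t, y = 9 - 10t, z = 10 - 19t

x = -2 + 12t, y = 9 - 10t, z = 10 - 19t


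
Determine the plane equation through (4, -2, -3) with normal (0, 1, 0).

The plane through P with normal n = (a, b, c) satisfies n·(r - P) = 0,
i.e. ax + by + cz = a·x₀ + b·y₀ + c·z₀.
d = 0·4 + 1·(-2) + 0·(-3)
  = 0 - 2 + 0
  = -2
Equation: y = -2

y = -2


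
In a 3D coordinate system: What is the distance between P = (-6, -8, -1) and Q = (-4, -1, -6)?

d = √[(x₂-x₁)² + (y₂-y₁)² + (z₂-z₁)²]
  = √[2² + 7² + (-5)²]
  = √[4 + 49 + 25]
  = √78
  ≈ 8.832

8.832


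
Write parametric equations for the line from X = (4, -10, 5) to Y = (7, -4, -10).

Direction vector d = Y - X = (7 - 4, -4 + 10, -10 - 5) = (3, 6, -15)
Parametric form r = X + t·d:
x = 4 + 3t, y = -10 + 6t, z = 5 - 15t

x = 4 + 3t, y = -10 + 6t, z = 5 - 15t


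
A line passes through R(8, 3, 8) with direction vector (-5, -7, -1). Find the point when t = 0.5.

P(t) = R + t·d
  = (8 + (-5)·0.5, 3 + (-7)·0.5, 8 + (-1)·0.5)
  = (8 - 2.5, 3 - 3.5, 8 - 0.5)
  = (5.5, -0.5, 7.5)

(5.5, -0.5, 7.5)


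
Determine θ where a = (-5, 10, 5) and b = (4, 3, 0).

a·b = (-5)·4 + 10·3 + 5·0 = -20 + 30 + 0 = 10
|a| = √((-5)² + 10² + 5²) = √150 ≈ 12.25
|b| = √(4² + 3² + 0²) = √25 ≈ 5
cos θ = (a·b)/(|a||b|) = 10/(12.25·5) ≈ 0.1633
θ = arccos(0.1633) ≈ 80.6°

80.6°


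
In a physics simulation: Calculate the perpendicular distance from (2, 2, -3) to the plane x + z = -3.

distance = |a·x₀ + b·y₀ + c·z₀ - d| / √(a² + b² + c²)
  = |1·2 + 0·2 + 1·(-3) - (-3)| / √(1² + 0² + 1²)
  = |2 + 0 - 3 + 3| / √(1 + 0 + 1)
  = |2| / √2
  = 2 / 1.414
  ≈ 1.414

1.414


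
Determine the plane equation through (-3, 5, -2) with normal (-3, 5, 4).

The plane through P with normal n = (a, b, c) satisfies n·(r - P) = 0,
i.e. ax + by + cz = a·x₀ + b·y₀ + c·z₀.
d = (-3)·(-3) + 5·5 + 4·(-2)
  = 9 + 25 - 8
  = 26
Equation: -3x + 5y + 4z = 26

-3x + 5y + 4z = 26


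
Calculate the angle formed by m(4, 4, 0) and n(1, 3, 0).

m·n = 4·1 + 4·3 + 0·0 = 4 + 12 + 0 = 16
|m| = √(4² + 4² + 0²) = √32 ≈ 5.657
|n| = √(1² + 3² + 0²) = √10 ≈ 3.162
cos θ = (m·n)/(|m||n|) = 16/(5.657·3.162) ≈ 0.8944
θ = arccos(0.8944) ≈ 26.57°

26.57°


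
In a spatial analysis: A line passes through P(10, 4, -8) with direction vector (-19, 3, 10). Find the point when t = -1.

P(t) = P + t·d
  = (10 + (-19)·(-1), 4 + 3·(-1), -8 + 10·(-1))
  = (10 + 19, 4 - 3, -8 - 10)
  = (29, 1, -18)

(29, 1, -18)


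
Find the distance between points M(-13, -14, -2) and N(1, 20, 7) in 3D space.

d = √[(x₂-x₁)² + (y₂-y₁)² + (z₂-z₁)²]
  = √[14² + 34² + 9²]
  = √[196 + 1156 + 81]
  = √1433
  ≈ 37.85

37.85


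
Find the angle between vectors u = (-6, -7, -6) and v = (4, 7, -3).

u·v = (-6)·4 + (-7)·7 + (-6)·(-3) = -24 - 49 + 18 = -55
|u| = √((-6)² + (-7)² + (-6)²) = √121 ≈ 11
|v| = √(4² + 7² + (-3)²) = √74 ≈ 8.602
cos θ = (u·v)/(|u||v|) = -55/(11·8.602) ≈ -0.5812
θ = arccos(-0.5812) ≈ 125.5°

125.5°


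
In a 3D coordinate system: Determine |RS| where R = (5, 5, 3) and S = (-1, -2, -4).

d = √[(x₂-x₁)² + (y₂-y₁)² + (z₂-z₁)²]
  = √[(-6)² + (-7)² + (-7)²]
  = √[36 + 49 + 49]
  = √134
  ≈ 11.58

11.58


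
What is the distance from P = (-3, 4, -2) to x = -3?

distance = |a·x₀ + b·y₀ + c·z₀ - d| / √(a² + b² + c²)
  = |1·(-3) + 0·4 + 0·(-2) - (-3)| / √(1² + 0² + 0²)
  = |-3 + 0 + 0 + 3| / √(1 + 0 + 0)
  = |0| / √1
  = 0 / 1
  ≈ 0

0


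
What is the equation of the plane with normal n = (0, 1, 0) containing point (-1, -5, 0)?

The plane through P with normal n = (a, b, c) satisfies n·(r - P) = 0,
i.e. ax + by + cz = a·x₀ + b·y₀ + c·z₀.
d = 0·(-1) + 1·(-5) + 0·0
  = 0 - 5 + 0
  = -5
Equation: y = -5

y = -5


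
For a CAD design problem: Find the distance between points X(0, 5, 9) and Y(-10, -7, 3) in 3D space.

d = √[(x₂-x₁)² + (y₂-y₁)² + (z₂-z₁)²]
  = √[(-10)² + (-12)² + (-6)²]
  = √[100 + 144 + 36]
  = √280
  ≈ 16.73

16.73


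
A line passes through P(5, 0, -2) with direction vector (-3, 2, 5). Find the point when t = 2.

P(t) = P + t·d
  = (5 + (-3)·2, 0 + 2·2, -2 + 5·2)
  = (5 - 6, 0 + 4, -2 + 10)
  = (-1, 4, 8)

(-1, 4, 8)


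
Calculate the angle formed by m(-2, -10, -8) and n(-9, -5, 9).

m·n = (-2)·(-9) + (-10)·(-5) + (-8)·9 = 18 + 50 - 72 = -4
|m| = √((-2)² + (-10)² + (-8)²) = √168 ≈ 12.96
|n| = √((-9)² + (-5)² + 9²) = √187 ≈ 13.67
cos θ = (m·n)/(|m||n|) = -4/(12.96·13.67) ≈ -0.02257
θ = arccos(-0.02257) ≈ 91.29°

91.29°


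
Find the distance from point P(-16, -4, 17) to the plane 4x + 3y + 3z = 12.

distance = |a·x₀ + b·y₀ + c·z₀ - d| / √(a² + b² + c²)
  = |4·(-16) + 3·(-4) + 3·17 - 12| / √(4² + 3² + 3²)
  = |-64 - 12 + 51 - 12| / √(16 + 9 + 9)
  = |-37| / √34
  = 37 / 5.831
  ≈ 6.345

6.345


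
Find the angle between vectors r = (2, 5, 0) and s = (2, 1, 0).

r·s = 2·2 + 5·1 + 0·0 = 4 + 5 + 0 = 9
|r| = √(2² + 5² + 0²) = √29 ≈ 5.385
|s| = √(2² + 1² + 0²) = √5 ≈ 2.236
cos θ = (r·s)/(|r||s|) = 9/(5.385·2.236) ≈ 0.7474
θ = arccos(0.7474) ≈ 41.63°

41.63°


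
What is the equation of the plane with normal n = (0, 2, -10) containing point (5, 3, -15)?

The plane through P with normal n = (a, b, c) satisfies n·(r - P) = 0,
i.e. ax + by + cz = a·x₀ + b·y₀ + c·z₀.
d = 0·5 + 2·3 + (-10)·(-15)
  = 0 + 6 + 150
  = 156
Equation: 2y - 10z = 156

2y - 10z = 156


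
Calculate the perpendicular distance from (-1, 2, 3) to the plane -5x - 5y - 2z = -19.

distance = |a·x₀ + b·y₀ + c·z₀ - d| / √(a² + b² + c²)
  = |(-5)·(-1) + (-5)·2 + (-2)·3 - (-19)| / √((-5)² + (-5)² + (-2)²)
  = |5 - 10 - 6 + 19| / √(25 + 25 + 4)
  = |8| / √54
  = 8 / 7.348
  ≈ 1.089

1.089


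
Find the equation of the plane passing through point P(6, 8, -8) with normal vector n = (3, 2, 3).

The plane through P with normal n = (a, b, c) satisfies n·(r - P) = 0,
i.e. ax + by + cz = a·x₀ + b·y₀ + c·z₀.
d = 3·6 + 2·8 + 3·(-8)
  = 18 + 16 - 24
  = 10
Equation: 3x + 2y + 3z = 10

3x + 2y + 3z = 10


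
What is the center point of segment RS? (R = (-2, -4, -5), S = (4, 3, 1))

M = ((x₁+x₂)/2, (y₁+y₂)/2, (z₁+z₂)/2)
  = ((-2 + 4)/2, (-4 + 3)/2, (-5 + 1)/2)
  = (2/2, -1/2, -4/2)
  = (1, -0.5, -2)

(1, -0.5, -2)


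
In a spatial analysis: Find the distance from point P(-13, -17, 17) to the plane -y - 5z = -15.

distance = |a·x₀ + b·y₀ + c·z₀ - d| / √(a² + b² + c²)
  = |0·(-13) + (-1)·(-17) + (-5)·17 - (-15)| / √(0² + (-1)² + (-5)²)
  = |0 + 17 - 85 + 15| / √(0 + 1 + 25)
  = |-53| / √26
  = 53 / 5.099
  ≈ 10.39

10.39


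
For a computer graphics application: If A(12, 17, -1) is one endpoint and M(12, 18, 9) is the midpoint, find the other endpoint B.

B = 2M - A
  = (2·12 - 12, 2·18 - 17, 2·9 - (-1))
  = (24 - 12, 36 - 17, 18 + 1)
  = (12, 19, 19)

(12, 19, 19)


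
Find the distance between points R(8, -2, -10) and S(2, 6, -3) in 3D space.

d = √[(x₂-x₁)² + (y₂-y₁)² + (z₂-z₁)²]
  = √[(-6)² + 8² + 7²]
  = √[36 + 64 + 49]
  = √149
  ≈ 12.21

12.21


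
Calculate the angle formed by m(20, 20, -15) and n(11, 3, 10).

m·n = 20·11 + 20·3 + (-15)·10 = 220 + 60 - 150 = 130
|m| = √(20² + 20² + (-15)²) = √1025 ≈ 32.02
|n| = √(11² + 3² + 10²) = √230 ≈ 15.17
cos θ = (m·n)/(|m||n|) = 130/(32.02·15.17) ≈ 0.2677
θ = arccos(0.2677) ≈ 74.47°

74.47°


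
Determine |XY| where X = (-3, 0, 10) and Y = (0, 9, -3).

d = √[(x₂-x₁)² + (y₂-y₁)² + (z₂-z₁)²]
  = √[3² + 9² + (-13)²]
  = √[9 + 81 + 169]
  = √259
  ≈ 16.09

16.09


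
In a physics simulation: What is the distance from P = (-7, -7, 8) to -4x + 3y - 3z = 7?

distance = |a·x₀ + b·y₀ + c·z₀ - d| / √(a² + b² + c²)
  = |(-4)·(-7) + 3·(-7) + (-3)·8 - 7| / √((-4)² + 3² + (-3)²)
  = |28 - 21 - 24 - 7| / √(16 + 9 + 9)
  = |-24| / √34
  = 24 / 5.831
  ≈ 4.116

4.116


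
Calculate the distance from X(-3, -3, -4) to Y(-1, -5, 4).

d = √[(x₂-x₁)² + (y₂-y₁)² + (z₂-z₁)²]
  = √[2² + (-2)² + 8²]
  = √[4 + 4 + 64]
  = √72
  ≈ 8.485

8.485


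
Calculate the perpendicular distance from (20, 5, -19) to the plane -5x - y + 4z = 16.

distance = |a·x₀ + b·y₀ + c·z₀ - d| / √(a² + b² + c²)
  = |(-5)·20 + (-1)·5 + 4·(-19) - 16| / √((-5)² + (-1)² + 4²)
  = |-100 - 5 - 76 - 16| / √(25 + 1 + 16)
  = |-197| / √42
  = 197 / 6.481
  ≈ 30.4

30.4


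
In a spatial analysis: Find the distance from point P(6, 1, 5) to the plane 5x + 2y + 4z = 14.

distance = |a·x₀ + b·y₀ + c·z₀ - d| / √(a² + b² + c²)
  = |5·6 + 2·1 + 4·5 - 14| / √(5² + 2² + 4²)
  = |30 + 2 + 20 - 14| / √(25 + 4 + 16)
  = |38| / √45
  = 38 / 6.708
  ≈ 5.665

5.665


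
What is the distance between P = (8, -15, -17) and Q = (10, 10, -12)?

d = √[(x₂-x₁)² + (y₂-y₁)² + (z₂-z₁)²]
  = √[2² + 25² + 5²]
  = √[4 + 625 + 25]
  = √654
  ≈ 25.57

25.57


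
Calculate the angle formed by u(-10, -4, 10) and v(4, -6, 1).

u·v = (-10)·4 + (-4)·(-6) + 10·1 = -40 + 24 + 10 = -6
|u| = √((-10)² + (-4)² + 10²) = √216 ≈ 14.7
|v| = √(4² + (-6)² + 1²) = √53 ≈ 7.28
cos θ = (u·v)/(|u||v|) = -6/(14.7·7.28) ≈ -0.05608
θ = arccos(-0.05608) ≈ 93.21°

93.21°


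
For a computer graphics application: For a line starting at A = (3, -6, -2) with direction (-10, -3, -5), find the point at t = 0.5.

P(t) = A + t·d
  = (3 + (-10)·0.5, -6 + (-3)·0.5, -2 + (-5)·0.5)
  = (3 - 5, -6 - 1.5, -2 - 2.5)
  = (-2, -7.5, -4.5)

(-2, -7.5, -4.5)


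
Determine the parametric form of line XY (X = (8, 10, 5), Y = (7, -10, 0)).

Direction vector d = Y - X = (7 - 8, -10 - 10, 0 - 5) = (-1, -20, -5)
Parametric form r = X + t·d:
x = 8 - t, y = 10 - 20t, z = 5 - 5t

x = 8 - t, y = 10 - 20t, z = 5 - 5t


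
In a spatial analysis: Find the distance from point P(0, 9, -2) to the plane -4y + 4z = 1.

distance = |a·x₀ + b·y₀ + c·z₀ - d| / √(a² + b² + c²)
  = |0·0 + (-4)·9 + 4·(-2) - 1| / √(0² + (-4)² + 4²)
  = |0 - 36 - 8 - 1| / √(0 + 16 + 16)
  = |-45| / √32
  = 45 / 5.657
  ≈ 7.955

7.955


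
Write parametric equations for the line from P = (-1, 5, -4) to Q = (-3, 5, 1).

Direction vector d = Q - P = (-3 + 1, 5 - 5, 1 + 4) = (-2, 0, 5)
Parametric form r = P + t·d:
x = -1 - 2t, y = 5, z = -4 + 5t

x = -1 - 2t, y = 5, z = -4 + 5t


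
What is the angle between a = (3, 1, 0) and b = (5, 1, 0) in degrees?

a·b = 3·5 + 1·1 + 0·0 = 15 + 1 + 0 = 16
|a| = √(3² + 1² + 0²) = √10 ≈ 3.162
|b| = √(5² + 1² + 0²) = √26 ≈ 5.099
cos θ = (a·b)/(|a||b|) = 16/(3.162·5.099) ≈ 0.9923
θ = arccos(0.9923) ≈ 7.125°

7.125°


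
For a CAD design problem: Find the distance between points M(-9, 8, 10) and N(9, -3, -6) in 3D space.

d = √[(x₂-x₁)² + (y₂-y₁)² + (z₂-z₁)²]
  = √[18² + (-11)² + (-16)²]
  = √[324 + 121 + 256]
  = √701
  ≈ 26.48

26.48


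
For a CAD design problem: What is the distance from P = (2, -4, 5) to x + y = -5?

distance = |a·x₀ + b·y₀ + c·z₀ - d| / √(a² + b² + c²)
  = |1·2 + 1·(-4) + 0·5 - (-5)| / √(1² + 1² + 0²)
  = |2 - 4 + 0 + 5| / √(1 + 1 + 0)
  = |3| / √2
  = 3 / 1.414
  ≈ 2.121

2.121


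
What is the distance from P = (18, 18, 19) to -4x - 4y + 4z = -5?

distance = |a·x₀ + b·y₀ + c·z₀ - d| / √(a² + b² + c²)
  = |(-4)·18 + (-4)·18 + 4·19 - (-5)| / √((-4)² + (-4)² + 4²)
  = |-72 - 72 + 76 + 5| / √(16 + 16 + 16)
  = |-63| / √48
  = 63 / 6.928
  ≈ 9.093

9.093


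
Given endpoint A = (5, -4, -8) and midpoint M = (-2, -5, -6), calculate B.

B = 2M - A
  = (2·(-2) - 5, 2·(-5) - (-4), 2·(-6) - (-8))
  = (-4 - 5, -10 + 4, -12 + 8)
  = (-9, -6, -4)

(-9, -6, -4)


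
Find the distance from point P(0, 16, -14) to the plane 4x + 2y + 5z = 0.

distance = |a·x₀ + b·y₀ + c·z₀ - d| / √(a² + b² + c²)
  = |4·0 + 2·16 + 5·(-14) - 0| / √(4² + 2² + 5²)
  = |0 + 32 - 70 + 0| / √(16 + 4 + 25)
  = |-38| / √45
  = 38 / 6.708
  ≈ 5.665

5.665


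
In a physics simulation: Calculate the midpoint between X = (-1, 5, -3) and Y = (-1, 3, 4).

M = ((x₁+x₂)/2, (y₁+y₂)/2, (z₁+z₂)/2)
  = ((-1 - 1)/2, (5 + 3)/2, (-3 + 4)/2)
  = (-2/2, 8/2, 1/2)
  = (-1, 4, 0.5)

(-1, 4, 0.5)


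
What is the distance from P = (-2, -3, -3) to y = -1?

distance = |a·x₀ + b·y₀ + c·z₀ - d| / √(a² + b² + c²)
  = |0·(-2) + 1·(-3) + 0·(-3) - (-1)| / √(0² + 1² + 0²)
  = |0 - 3 + 0 + 1| / √(0 + 1 + 0)
  = |-2| / √1
  = 2 / 1
  ≈ 2

2


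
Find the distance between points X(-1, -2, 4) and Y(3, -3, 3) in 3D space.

d = √[(x₂-x₁)² + (y₂-y₁)² + (z₂-z₁)²]
  = √[4² + (-1)² + (-1)²]
  = √[16 + 1 + 1]
  = √18
  ≈ 4.243

4.243


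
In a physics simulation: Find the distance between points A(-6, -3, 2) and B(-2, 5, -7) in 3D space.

d = √[(x₂-x₁)² + (y₂-y₁)² + (z₂-z₁)²]
  = √[4² + 8² + (-9)²]
  = √[16 + 64 + 81]
  = √161
  ≈ 12.69

12.69


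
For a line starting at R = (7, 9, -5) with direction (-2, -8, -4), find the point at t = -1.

P(t) = R + t·d
  = (7 + (-2)·(-1), 9 + (-8)·(-1), -5 + (-4)·(-1))
  = (7 + 2, 9 + 8, -5 + 4)
  = (9, 17, -1)

(9, 17, -1)


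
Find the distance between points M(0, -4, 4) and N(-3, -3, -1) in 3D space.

d = √[(x₂-x₁)² + (y₂-y₁)² + (z₂-z₁)²]
  = √[(-3)² + 1² + (-5)²]
  = √[9 + 1 + 25]
  = √35
  ≈ 5.916

5.916


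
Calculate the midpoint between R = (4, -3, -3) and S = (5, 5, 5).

M = ((x₁+x₂)/2, (y₁+y₂)/2, (z₁+z₂)/2)
  = ((4 + 5)/2, (-3 + 5)/2, (-3 + 5)/2)
  = (9/2, 2/2, 2/2)
  = (4.5, 1, 1)

(4.5, 1, 1)


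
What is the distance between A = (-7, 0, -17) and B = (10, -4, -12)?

d = √[(x₂-x₁)² + (y₂-y₁)² + (z₂-z₁)²]
  = √[17² + (-4)² + 5²]
  = √[289 + 16 + 25]
  = √330
  ≈ 18.17

18.17


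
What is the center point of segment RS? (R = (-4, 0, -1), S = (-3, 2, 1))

M = ((x₁+x₂)/2, (y₁+y₂)/2, (z₁+z₂)/2)
  = ((-4 - 3)/2, (0 + 2)/2, (-1 + 1)/2)
  = (-7/2, 2/2, 0/2)
  = (-3.5, 1, 0)

(-3.5, 1, 0)


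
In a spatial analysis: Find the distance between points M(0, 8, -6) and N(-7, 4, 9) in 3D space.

d = √[(x₂-x₁)² + (y₂-y₁)² + (z₂-z₁)²]
  = √[(-7)² + (-4)² + 15²]
  = √[49 + 16 + 225]
  = √290
  ≈ 17.03

17.03


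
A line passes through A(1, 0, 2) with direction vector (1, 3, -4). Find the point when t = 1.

P(t) = A + t·d
  = (1 + 1·1, 0 + 3·1, 2 + (-4)·1)
  = (1 + 1, 0 + 3, 2 - 4)
  = (2, 3, -2)

(2, 3, -2)


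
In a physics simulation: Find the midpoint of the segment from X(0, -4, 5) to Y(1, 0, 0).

M = ((x₁+x₂)/2, (y₁+y₂)/2, (z₁+z₂)/2)
  = ((0 + 1)/2, (-4 + 0)/2, (5 + 0)/2)
  = (1/2, -4/2, 5/2)
  = (0.5, -2, 2.5)

(0.5, -2, 2.5)


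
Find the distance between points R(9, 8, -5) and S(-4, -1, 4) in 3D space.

d = √[(x₂-x₁)² + (y₂-y₁)² + (z₂-z₁)²]
  = √[(-13)² + (-9)² + 9²]
  = √[169 + 81 + 81]
  = √331
  ≈ 18.19

18.19


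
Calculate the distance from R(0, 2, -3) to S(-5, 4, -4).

d = √[(x₂-x₁)² + (y₂-y₁)² + (z₂-z₁)²]
  = √[(-5)² + 2² + (-1)²]
  = √[25 + 4 + 1]
  = √30
  ≈ 5.477

5.477


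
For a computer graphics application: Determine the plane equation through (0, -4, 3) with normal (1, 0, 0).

The plane through P with normal n = (a, b, c) satisfies n·(r - P) = 0,
i.e. ax + by + cz = a·x₀ + b·y₀ + c·z₀.
d = 1·0 + 0·(-4) + 0·3
  = 0 + 0 + 0
  = 0
Equation: x = 0

x = 0


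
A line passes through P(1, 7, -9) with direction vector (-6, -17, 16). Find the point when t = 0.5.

P(t) = P + t·d
  = (1 + (-6)·0.5, 7 + (-17)·0.5, -9 + 16·0.5)
  = (1 - 3, 7 - 8.5, -9 + 8)
  = (-2, -1.5, -1)

(-2, -1.5, -1)


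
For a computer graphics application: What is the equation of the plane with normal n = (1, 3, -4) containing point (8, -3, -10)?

The plane through P with normal n = (a, b, c) satisfies n·(r - P) = 0,
i.e. ax + by + cz = a·x₀ + b·y₀ + c·z₀.
d = 1·8 + 3·(-3) + (-4)·(-10)
  = 8 - 9 + 40
  = 39
Equation: x + 3y - 4z = 39

x + 3y - 4z = 39


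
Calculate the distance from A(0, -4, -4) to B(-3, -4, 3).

d = √[(x₂-x₁)² + (y₂-y₁)² + (z₂-z₁)²]
  = √[(-3)² + 0² + 7²]
  = √[9 + 0 + 49]
  = √58
  ≈ 7.616

7.616


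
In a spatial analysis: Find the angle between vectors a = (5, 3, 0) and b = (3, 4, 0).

a·b = 5·3 + 3·4 + 0·0 = 15 + 12 + 0 = 27
|a| = √(5² + 3² + 0²) = √34 ≈ 5.831
|b| = √(3² + 4² + 0²) = √25 ≈ 5
cos θ = (a·b)/(|a||b|) = 27/(5.831·5) ≈ 0.9261
θ = arccos(0.9261) ≈ 22.17°

22.17°
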